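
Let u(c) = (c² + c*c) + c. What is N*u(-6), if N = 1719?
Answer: 113454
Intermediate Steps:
u(c) = c + 2*c² (u(c) = (c² + c²) + c = 2*c² + c = c + 2*c²)
N*u(-6) = 1719*(-6*(1 + 2*(-6))) = 1719*(-6*(1 - 12)) = 1719*(-6*(-11)) = 1719*66 = 113454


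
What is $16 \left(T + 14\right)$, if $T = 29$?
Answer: $688$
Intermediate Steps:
$16 \left(T + 14\right) = 16 \left(29 + 14\right) = 16 \cdot 43 = 688$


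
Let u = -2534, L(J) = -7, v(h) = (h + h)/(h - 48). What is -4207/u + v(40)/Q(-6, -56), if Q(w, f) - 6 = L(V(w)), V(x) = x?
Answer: 4221/362 ≈ 11.660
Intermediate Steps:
v(h) = 2*h/(-48 + h) (v(h) = (2*h)/(-48 + h) = 2*h/(-48 + h))
Q(w, f) = -1 (Q(w, f) = 6 - 7 = -1)
-4207/u + v(40)/Q(-6, -56) = -4207/(-2534) + (2*40/(-48 + 40))/(-1) = -4207*(-1/2534) + (2*40/(-8))*(-1) = 601/362 + (2*40*(-⅛))*(-1) = 601/362 - 10*(-1) = 601/362 + 10 = 4221/362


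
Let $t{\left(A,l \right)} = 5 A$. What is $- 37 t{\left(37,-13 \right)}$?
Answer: $-6845$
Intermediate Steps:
$- 37 t{\left(37,-13 \right)} = - 37 \cdot 5 \cdot 37 = \left(-37\right) 185 = -6845$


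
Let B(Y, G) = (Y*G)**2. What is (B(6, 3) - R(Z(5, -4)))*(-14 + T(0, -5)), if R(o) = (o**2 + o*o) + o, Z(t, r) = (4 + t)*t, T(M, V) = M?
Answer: 52794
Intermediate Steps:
Z(t, r) = t*(4 + t)
B(Y, G) = G**2*Y**2 (B(Y, G) = (G*Y)**2 = G**2*Y**2)
R(o) = o + 2*o**2 (R(o) = (o**2 + o**2) + o = 2*o**2 + o = o + 2*o**2)
(B(6, 3) - R(Z(5, -4)))*(-14 + T(0, -5)) = (3**2*6**2 - 5*(4 + 5)*(1 + 2*(5*(4 + 5))))*(-14 + 0) = (9*36 - 5*9*(1 + 2*(5*9)))*(-14) = (324 - 45*(1 + 2*45))*(-14) = (324 - 45*(1 + 90))*(-14) = (324 - 45*91)*(-14) = (324 - 1*4095)*(-14) = (324 - 4095)*(-14) = -3771*(-14) = 52794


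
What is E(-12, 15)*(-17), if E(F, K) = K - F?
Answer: -459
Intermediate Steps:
E(-12, 15)*(-17) = (15 - 1*(-12))*(-17) = (15 + 12)*(-17) = 27*(-17) = -459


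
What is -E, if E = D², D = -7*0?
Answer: 0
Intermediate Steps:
D = 0
E = 0 (E = 0² = 0)
-E = -1*0 = 0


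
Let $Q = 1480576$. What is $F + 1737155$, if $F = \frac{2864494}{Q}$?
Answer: $\frac{1285996432887}{740288} \approx 1.7372 \cdot 10^{6}$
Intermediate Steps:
$F = \frac{1432247}{740288}$ ($F = \frac{2864494}{1480576} = 2864494 \cdot \frac{1}{1480576} = \frac{1432247}{740288} \approx 1.9347$)
$F + 1737155 = \frac{1432247}{740288} + 1737155 = \frac{1285996432887}{740288}$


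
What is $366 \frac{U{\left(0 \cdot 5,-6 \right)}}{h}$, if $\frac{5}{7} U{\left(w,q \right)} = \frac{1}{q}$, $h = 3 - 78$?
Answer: $\frac{427}{375} \approx 1.1387$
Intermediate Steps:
$h = -75$ ($h = 3 - 78 = -75$)
$U{\left(w,q \right)} = \frac{7}{5 q}$
$366 \frac{U{\left(0 \cdot 5,-6 \right)}}{h} = 366 \frac{\frac{7}{5} \frac{1}{-6}}{-75} = 366 \cdot \frac{7}{5} \left(- \frac{1}{6}\right) \left(- \frac{1}{75}\right) = 366 \left(\left(- \frac{7}{30}\right) \left(- \frac{1}{75}\right)\right) = 366 \cdot \frac{7}{2250} = \frac{427}{375}$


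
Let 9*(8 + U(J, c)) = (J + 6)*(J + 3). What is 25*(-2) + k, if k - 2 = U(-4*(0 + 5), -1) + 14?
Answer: -140/9 ≈ -15.556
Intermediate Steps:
U(J, c) = -8 + (3 + J)*(6 + J)/9 (U(J, c) = -8 + ((J + 6)*(J + 3))/9 = -8 + ((6 + J)*(3 + J))/9 = -8 + ((3 + J)*(6 + J))/9 = -8 + (3 + J)*(6 + J)/9)
k = 310/9 (k = 2 + ((-6 - 4*(0 + 5) + (-4*(0 + 5))**2/9) + 14) = 2 + ((-6 - 4*5 + (-4*5)**2/9) + 14) = 2 + ((-6 - 20 + (1/9)*(-20)**2) + 14) = 2 + ((-6 - 20 + (1/9)*400) + 14) = 2 + ((-6 - 20 + 400/9) + 14) = 2 + (166/9 + 14) = 2 + 292/9 = 310/9 ≈ 34.444)
25*(-2) + k = 25*(-2) + 310/9 = -50 + 310/9 = -140/9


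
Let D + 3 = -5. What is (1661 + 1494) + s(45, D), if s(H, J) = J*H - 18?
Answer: 2777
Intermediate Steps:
D = -8 (D = -3 - 5 = -8)
s(H, J) = -18 + H*J (s(H, J) = H*J - 18 = -18 + H*J)
(1661 + 1494) + s(45, D) = (1661 + 1494) + (-18 + 45*(-8)) = 3155 + (-18 - 360) = 3155 - 378 = 2777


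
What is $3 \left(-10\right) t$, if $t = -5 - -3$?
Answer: $60$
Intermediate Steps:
$t = -2$ ($t = -5 + 3 = -2$)
$3 \left(-10\right) t = 3 \left(-10\right) \left(-2\right) = \left(-30\right) \left(-2\right) = 60$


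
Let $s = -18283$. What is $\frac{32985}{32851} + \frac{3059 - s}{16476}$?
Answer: $\frac{207427817}{90208846} \approx 2.2994$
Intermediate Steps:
$\frac{32985}{32851} + \frac{3059 - s}{16476} = \frac{32985}{32851} + \frac{3059 - -18283}{16476} = 32985 \cdot \frac{1}{32851} + \left(3059 + 18283\right) \frac{1}{16476} = \frac{32985}{32851} + 21342 \cdot \frac{1}{16476} = \frac{32985}{32851} + \frac{3557}{2746} = \frac{207427817}{90208846}$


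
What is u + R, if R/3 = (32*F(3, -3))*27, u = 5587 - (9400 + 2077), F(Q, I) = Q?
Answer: 1886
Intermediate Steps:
u = -5890 (u = 5587 - 1*11477 = 5587 - 11477 = -5890)
R = 7776 (R = 3*((32*3)*27) = 3*(96*27) = 3*2592 = 7776)
u + R = -5890 + 7776 = 1886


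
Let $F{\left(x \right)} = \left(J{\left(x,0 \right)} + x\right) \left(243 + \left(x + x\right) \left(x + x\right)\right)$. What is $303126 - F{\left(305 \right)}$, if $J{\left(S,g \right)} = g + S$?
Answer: $-226826104$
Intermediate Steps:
$J{\left(S,g \right)} = S + g$
$F{\left(x \right)} = 2 x \left(243 + 4 x^{2}\right)$ ($F{\left(x \right)} = \left(\left(x + 0\right) + x\right) \left(243 + \left(x + x\right) \left(x + x\right)\right) = \left(x + x\right) \left(243 + 2 x 2 x\right) = 2 x \left(243 + 4 x^{2}\right)$)
$303126 - F{\left(305 \right)} = 303126 - \left(8 \cdot 305^{3} + 486 \cdot 305\right) = 303126 - \left(8 \cdot 28372625 + 148230\right) = 303126 - \left(226981000 + 148230\right) = 303126 - 227129230 = -226826104$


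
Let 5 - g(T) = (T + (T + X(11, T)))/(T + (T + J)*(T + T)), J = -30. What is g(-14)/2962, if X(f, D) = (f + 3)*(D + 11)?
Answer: 220/128847 ≈ 0.0017075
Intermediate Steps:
X(f, D) = (3 + f)*(11 + D)
g(T) = 5 - (154 + 16*T)/(T + 2*T*(-30 + T)) (g(T) = 5 - (T + (T + (33 + 3*T + 11*11 + T*11)))/(T + (T - 30)*(T + T)) = 5 - (T + (T + (33 + 3*T + 121 + 11*T)))/(T + (-30 + T)*(2*T)) = 5 - (T + (T + (154 + 14*T)))/(T + 2*T*(-30 + T)) = 5 - (T + (154 + 15*T))/(T + 2*T*(-30 + T)) = 5 - (154 + 16*T)/(T + 2*T*(-30 + T)))
g(-14)/2962 = ((-154 - 311*(-14) + 10*(-14)²)/((-14)*(-59 + 2*(-14))))/2962 = -(-154 + 4354 + 10*196)/(14*(-59 - 28))*(1/2962) = -1/14*(-154 + 4354 + 1960)/(-87)*(1/2962) = -1/14*(-1/87)*6160*(1/2962) = (440/87)*(1/2962) = 220/128847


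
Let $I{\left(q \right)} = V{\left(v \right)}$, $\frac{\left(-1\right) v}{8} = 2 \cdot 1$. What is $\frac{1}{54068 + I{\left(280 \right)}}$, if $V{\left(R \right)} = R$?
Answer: $\frac{1}{54052} \approx 1.8501 \cdot 10^{-5}$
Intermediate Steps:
$v = -16$ ($v = - 8 \cdot 2 \cdot 1 = \left(-8\right) 2 = -16$)
$I{\left(q \right)} = -16$
$\frac{1}{54068 + I{\left(280 \right)}} = \frac{1}{54068 - 16} = \frac{1}{54052}$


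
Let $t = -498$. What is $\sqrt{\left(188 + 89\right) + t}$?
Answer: $i \sqrt{221} \approx 14.866 i$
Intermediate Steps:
$\sqrt{\left(188 + 89\right) + t} = \sqrt{\left(188 + 89\right) - 498} = \sqrt{277 - 498} = \sqrt{-221} = i \sqrt{221}$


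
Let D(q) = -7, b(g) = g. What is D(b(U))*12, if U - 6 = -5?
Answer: -84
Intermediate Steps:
U = 1 (U = 6 - 5 = 1)
D(b(U))*12 = -7*12 = -84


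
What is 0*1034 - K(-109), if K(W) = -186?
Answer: 186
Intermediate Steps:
0*1034 - K(-109) = 0*1034 - 1*(-186) = 0 + 186 = 186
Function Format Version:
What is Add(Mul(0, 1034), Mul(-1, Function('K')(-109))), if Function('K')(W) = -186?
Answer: 186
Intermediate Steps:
Add(Mul(0, 1034), Mul(-1, Function('K')(-109))) = Add(Mul(0, 1034), Mul(-1, -186)) = Add(0, 186) = 186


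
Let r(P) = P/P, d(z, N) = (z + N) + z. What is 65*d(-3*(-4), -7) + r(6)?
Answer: 1106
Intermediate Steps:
d(z, N) = N + 2*z (d(z, N) = (N + z) + z = N + 2*z)
r(P) = 1
65*d(-3*(-4), -7) + r(6) = 65*(-7 + 2*(-3*(-4))) + 1 = 65*(-7 + 2*12) + 1 = 65*(-7 + 24) + 1 = 65*17 + 1 = 1105 + 1 = 1106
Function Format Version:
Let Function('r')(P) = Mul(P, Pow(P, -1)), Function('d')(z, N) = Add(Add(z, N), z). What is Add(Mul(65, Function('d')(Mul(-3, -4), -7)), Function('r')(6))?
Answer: 1106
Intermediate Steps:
Function('d')(z, N) = Add(N, Mul(2, z)) (Function('d')(z, N) = Add(Add(N, z), z) = Add(N, Mul(2, z)))
Function('r')(P) = 1
Add(Mul(65, Function('d')(Mul(-3, -4), -7)), Function('r')(6)) = Add(Mul(65, Add(-7, Mul(2, Mul(-3, -4)))), 1) = Add(Mul(65, Add(-7, Mul(2, 12))), 1) = Add(Mul(65, Add(-7, 24)), 1) = Add(Mul(65, 17), 1) = Add(1105, 1) = 1106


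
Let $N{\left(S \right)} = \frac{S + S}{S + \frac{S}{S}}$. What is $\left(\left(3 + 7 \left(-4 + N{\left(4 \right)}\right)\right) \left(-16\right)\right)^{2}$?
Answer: $\frac{1218816}{25} \approx 48753.0$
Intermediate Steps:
$N{\left(S \right)} = \frac{2 S}{1 + S}$ ($N{\left(S \right)} = \frac{2 S}{S + 1} = \frac{2 S}{1 + S}$)
$\left(\left(3 + 7 \left(-4 + N{\left(4 \right)}\right)\right) \left(-16\right)\right)^{2} = \left(\left(3 + 7 \left(-4 + 2 \cdot 4 \frac{1}{1 + 4}\right)\right) \left(-16\right)\right)^{2} = \left(\left(3 + 7 \left(-4 + 2 \cdot 4 \cdot \frac{1}{5}\right)\right) \left(-16\right)\right)^{2} = \left(\left(3 + 7 \left(-4 + \frac{8}{5}\right)\right) \left(-16\right)\right)^{2} = \left(\left(3 + 7 \left(- \frac{12}{5}\right)\right) \left(-16\right)\right)^{2} = \left(\left(3 - \frac{84}{5}\right) \left(-16\right)\right)^{2} = \left(\left(- \frac{69}{5}\right) \left(-16\right)\right)^{2} = \left(\frac{1104}{5}\right)^{2} = \frac{1218816}{25}$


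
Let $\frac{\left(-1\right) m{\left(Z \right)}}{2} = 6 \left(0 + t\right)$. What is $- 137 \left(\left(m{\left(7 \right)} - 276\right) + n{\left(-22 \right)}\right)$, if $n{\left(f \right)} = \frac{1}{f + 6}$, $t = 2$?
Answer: $\frac{657737}{16} \approx 41109.0$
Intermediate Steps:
$m{\left(Z \right)} = -24$ ($m{\left(Z \right)} = - 2 \cdot 6 \left(0 + 2\right) = - 2 \cdot 6 \cdot 2 = \left(-2\right) 12 = -24$)
$n{\left(f \right)} = \frac{1}{6 + f}$
$- 137 \left(\left(m{\left(7 \right)} - 276\right) + n{\left(-22 \right)}\right) = - 137 \left(\left(-24 - 276\right) + \frac{1}{6 - 22}\right) = - 137 \left(\left(-24 - 276\right) + \frac{1}{-16}\right) = - 137 \left(-300 - \frac{1}{16}\right) = \left(-137\right) \left(- \frac{4801}{16}\right) = \frac{657737}{16}$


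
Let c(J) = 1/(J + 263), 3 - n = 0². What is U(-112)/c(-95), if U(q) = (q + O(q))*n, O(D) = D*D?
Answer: 6265728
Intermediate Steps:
O(D) = D²
n = 3 (n = 3 - 1*0² = 3 - 1*0 = 3 + 0 = 3)
U(q) = 3*q + 3*q² (U(q) = (q + q²)*3 = 3*q + 3*q²)
c(J) = 1/(263 + J)
U(-112)/c(-95) = (3*(-112)*(1 - 112))/(1/(263 - 95)) = (3*(-112)*(-111))/(1/168) = 37296/(1/168) = 37296*168 = 6265728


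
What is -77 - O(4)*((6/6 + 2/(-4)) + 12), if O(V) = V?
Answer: -127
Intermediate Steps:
-77 - O(4)*((6/6 + 2/(-4)) + 12) = -77 - 4*((6/6 + 2/(-4)) + 12) = -77 - 4*((6*(⅙) + 2*(-¼)) + 12) = -77 - 4*((1 - ½) + 12) = -77 - 4*(½ + 12) = -77 - 4*25/2 = -77 - 1*50 = -77 - 50 = -127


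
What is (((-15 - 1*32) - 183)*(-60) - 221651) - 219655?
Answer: -427506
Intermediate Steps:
(((-15 - 1*32) - 183)*(-60) - 221651) - 219655 = (((-15 - 32) - 183)*(-60) - 221651) - 219655 = ((-47 - 183)*(-60) - 221651) - 219655 = (-230*(-60) - 221651) - 219655 = (13800 - 221651) - 219655 = -207851 - 219655 = -427506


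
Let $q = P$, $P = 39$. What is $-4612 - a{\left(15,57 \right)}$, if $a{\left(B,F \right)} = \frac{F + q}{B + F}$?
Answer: $- \frac{13840}{3} \approx -4613.3$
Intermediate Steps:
$q = 39$
$a{\left(B,F \right)} = \frac{39 + F}{B + F}$ ($a{\left(B,F \right)} = \frac{F + 39}{B + F} = \frac{39 + F}{B + F}$)
$-4612 - a{\left(15,57 \right)} = -4612 - \frac{39 + 57}{15 + 57} = -4612 - \frac{1}{72} \cdot 96 = -4612 - \frac{4}{3} = - \frac{13840}{3}$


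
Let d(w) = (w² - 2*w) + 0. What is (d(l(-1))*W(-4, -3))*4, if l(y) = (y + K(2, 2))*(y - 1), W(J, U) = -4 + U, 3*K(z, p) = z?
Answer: 224/9 ≈ 24.889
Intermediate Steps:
K(z, p) = z/3
l(y) = (-1 + y)*(⅔ + y) (l(y) = (y + (⅓)*2)*(y - 1) = (y + ⅔)*(-1 + y) = (⅔ + y)*(-1 + y) = (-1 + y)*(⅔ + y))
d(w) = w² - 2*w
(d(l(-1))*W(-4, -3))*4 = (((-⅔ + (-1)² - ⅓*(-1))*(-2 + (-⅔ + (-1)² - ⅓*(-1))))*(-4 - 3))*4 = (((-⅔ + 1 + ⅓)*(-2 + (-⅔ + 1 + ⅓)))*(-7))*4 = ((2*(-2 + ⅔)/3)*(-7))*4 = (((⅔)*(-4/3))*(-7))*4 = -8/9*(-7)*4 = (56/9)*4 = 224/9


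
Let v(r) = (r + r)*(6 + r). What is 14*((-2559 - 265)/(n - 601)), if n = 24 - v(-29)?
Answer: 5648/273 ≈ 20.689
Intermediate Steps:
v(r) = 2*r*(6 + r) (v(r) = (2*r)*(6 + r) = 2*r*(6 + r))
n = -1310 (n = 24 - 2*(-29)*(6 - 29) = 24 - 2*(-29)*(-23) = 24 - 1*1334 = 24 - 1334 = -1310)
14*((-2559 - 265)/(n - 601)) = 14*((-2559 - 265)/(-1310 - 601)) = 14*(-2824/(-1911)) = 14*(-2824*(-1/1911)) = 14*(2824/1911) = 5648/273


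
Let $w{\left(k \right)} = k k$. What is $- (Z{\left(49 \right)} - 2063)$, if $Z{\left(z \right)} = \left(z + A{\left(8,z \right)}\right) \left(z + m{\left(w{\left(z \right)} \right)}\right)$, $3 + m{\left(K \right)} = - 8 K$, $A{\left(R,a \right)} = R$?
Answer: $1094297$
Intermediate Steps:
$w{\left(k \right)} = k^{2}$
$m{\left(K \right)} = -3 - 8 K$
$Z{\left(z \right)} = \left(8 + z\right) \left(-3 + z - 8 z^{2}\right)$ ($Z{\left(z \right)} = \left(z + 8\right) \left(z - \left(3 + 8 z^{2}\right)\right) = \left(8 + z\right) \left(-3 + z - 8 z^{2}\right)$)
$- (Z{\left(49 \right)} - 2063) = - (\left(-24 - 63 \cdot 49^{2} - 8 \cdot 49^{3} + 5 \cdot 49\right) - 2063) = - (\left(-24 - 151263 - 941192 + 245\right) - 2063) = - (-1092234 - 2063) = \left(-1\right) \left(-1094297\right) = 1094297$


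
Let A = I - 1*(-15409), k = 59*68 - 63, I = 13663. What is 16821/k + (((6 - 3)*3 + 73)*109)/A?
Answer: 262158137/57402664 ≈ 4.5670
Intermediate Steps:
k = 3949 (k = 4012 - 63 = 3949)
A = 29072 (A = 13663 - 1*(-15409) = 13663 + 15409 = 29072)
16821/k + (((6 - 3)*3 + 73)*109)/A = 16821/3949 + (((6 - 3)*3 + 73)*109)/29072 = 16821*(1/3949) + ((3*3 + 73)*109)*(1/29072) = 16821/3949 + ((9 + 73)*109)*(1/29072) = 16821/3949 + (82*109)*(1/29072) = 16821/3949 + 8938*(1/29072) = 16821/3949 + 4469/14536 = 262158137/57402664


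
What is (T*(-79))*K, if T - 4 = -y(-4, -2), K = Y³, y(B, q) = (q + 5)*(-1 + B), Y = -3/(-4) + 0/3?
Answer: -40527/64 ≈ -633.23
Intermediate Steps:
Y = ¾ (Y = -3*(-¼) + 0*(⅓) = ¾ + 0 = ¾ ≈ 0.75000)
y(B, q) = (-1 + B)*(5 + q) (y(B, q) = (5 + q)*(-1 + B) = (-1 + B)*(5 + q))
K = 27/64 (K = (¾)³ = 27/64 ≈ 0.42188)
T = 19 (T = 4 - (-5 - 1*(-2) + 5*(-4) - 4*(-2)) = 4 - (-5 + 2 - 20 + 8) = 4 - 1*(-15) = 4 + 15 = 19)
(T*(-79))*K = (19*(-79))*(27/64) = -1501*27/64 = -40527/64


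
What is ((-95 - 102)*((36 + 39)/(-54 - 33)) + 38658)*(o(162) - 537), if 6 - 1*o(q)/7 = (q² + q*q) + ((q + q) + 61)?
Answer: -417304950242/29 ≈ -1.4390e+10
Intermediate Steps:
o(q) = -385 - 14*q - 14*q² (o(q) = 42 - 7*((q² + q*q) + ((q + q) + 61)) = 42 - 7*((q² + q²) + (2*q + 61)) = 42 - 7*(2*q² + (61 + 2*q)) = 42 - 7*(61 + 2*q + 2*q²) = 42 + (-427 - 14*q - 14*q²) = -385 - 14*q - 14*q²)
((-95 - 102)*((36 + 39)/(-54 - 33)) + 38658)*(o(162) - 537) = ((-95 - 102)*((36 + 39)/(-54 - 33)) + 38658)*((-385 - 14*162 - 14*162²) - 537) = (-14775/(-87) + 38658)*((-385 - 2268 - 14*26244) - 537) = (-14775*(-1)/87 + 38658)*((-385 - 2268 - 367416) - 537) = (-197*(-25/29) + 38658)*(-370069 - 537) = (4925/29 + 38658)*(-370606) = (1126007/29)*(-370606) = -417304950242/29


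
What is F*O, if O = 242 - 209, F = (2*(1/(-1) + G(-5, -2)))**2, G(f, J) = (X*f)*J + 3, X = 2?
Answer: 63888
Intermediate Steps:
G(f, J) = 3 + 2*J*f (G(f, J) = (2*f)*J + 3 = 2*J*f + 3 = 3 + 2*J*f)
F = 1936 (F = (2*(1/(-1) + (3 + 2*(-2)*(-5))))**2 = (2*(-1 + (3 + 20)))**2 = (2*(-1 + 23))**2 = (2*22)**2 = 44**2 = 1936)
O = 33
F*O = 1936*33 = 63888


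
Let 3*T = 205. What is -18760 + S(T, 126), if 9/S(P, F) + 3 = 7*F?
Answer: -5496677/293 ≈ -18760.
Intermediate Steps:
T = 205/3 (T = (⅓)*205 = 205/3 ≈ 68.333)
S(P, F) = 9/(-3 + 7*F)
-18760 + S(T, 126) = -18760 + 9/(-3 + 7*126) = -18760 + 9/(-3 + 882) = -18760 + 9/879 = -18760 + 9*(1/879) = -18760 + 3/293 = -5496677/293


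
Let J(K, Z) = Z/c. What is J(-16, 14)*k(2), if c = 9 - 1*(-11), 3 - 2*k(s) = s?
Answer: 7/20 ≈ 0.35000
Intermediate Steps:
k(s) = 3/2 - s/2
c = 20 (c = 9 + 11 = 20)
J(K, Z) = Z/20
J(-16, 14)*k(2) = ((1/20)*14)*(3/2 - ½*2) = 7*(3/2 - 1)/10 = (7/10)*(½) = 7/20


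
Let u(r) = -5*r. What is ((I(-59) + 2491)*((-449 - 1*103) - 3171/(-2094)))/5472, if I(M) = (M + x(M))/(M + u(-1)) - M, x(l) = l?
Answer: -26477525251/103125312 ≈ -256.75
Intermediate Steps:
I(M) = -M + 2*M/(5 + M) (I(M) = (M + M)/(M - 5*(-1)) - M = (2*M)/(M + 5) - M = (2*M)/(5 + M) - M = 2*M/(5 + M) - M = -M + 2*M/(5 + M))
((I(-59) + 2491)*((-449 - 1*103) - 3171/(-2094)))/5472 = ((-59*(-3 - 1*(-59))/(5 - 59) + 2491)*((-449 - 1*103) - 3171/(-2094)))/5472 = ((-59*(-3 + 59)/(-54) + 2491)*((-449 - 103) - 3171*(-1/2094)))*(1/5472) = ((-59*(-1/54)*56 + 2491)*(-552 + 1057/698))*(1/5472) = ((1652/27 + 2491)*(-384239/698))*(1/5472) = ((68909/27)*(-384239/698))*(1/5472) = -26477525251/18846*1/5472 = -26477525251/103125312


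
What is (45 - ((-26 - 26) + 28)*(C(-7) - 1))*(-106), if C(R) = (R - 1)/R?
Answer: -35934/7 ≈ -5133.4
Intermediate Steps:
C(R) = (-1 + R)/R
(45 - ((-26 - 26) + 28)*(C(-7) - 1))*(-106) = (45 - ((-26 - 26) + 28)*((-1 - 7)/(-7) - 1))*(-106) = (45 - (-52 + 28)*(-⅐*(-8) - 1))*(-106) = (45 - (-24)*(8/7 - 1))*(-106) = (45 - (-24)/7)*(-106) = (45 - 1*(-24/7))*(-106) = (45 + 24/7)*(-106) = (339/7)*(-106) = -35934/7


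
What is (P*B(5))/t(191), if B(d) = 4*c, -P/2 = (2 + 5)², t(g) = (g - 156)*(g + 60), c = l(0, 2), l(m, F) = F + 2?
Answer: -224/1255 ≈ -0.17849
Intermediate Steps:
l(m, F) = 2 + F
c = 4 (c = 2 + 2 = 4)
t(g) = (-156 + g)*(60 + g)
P = -98 (P = -2*(2 + 5)² = -2*7² = -2*49 = -98)
B(d) = 16 (B(d) = 4*4 = 16)
(P*B(5))/t(191) = (-98*16)/(-9360 + 191² - 96*191) = -1568/(-9360 + 36481 - 18336) = -1568/8785 = -1568*1/8785 = -224/1255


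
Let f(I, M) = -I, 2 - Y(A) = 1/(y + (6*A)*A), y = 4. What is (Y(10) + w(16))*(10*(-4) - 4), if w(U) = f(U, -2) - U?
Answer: 199331/151 ≈ 1320.1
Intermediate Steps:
Y(A) = 2 - 1/(4 + 6*A²) (Y(A) = 2 - 1/(4 + (6*A)*A) = 2 - 1/(4 + 6*A²))
w(U) = -2*U (w(U) = -U - U = -2*U)
(Y(10) + w(16))*(10*(-4) - 4) = ((7 + 12*10²)/(2*(2 + 3*10²)) - 2*16)*(10*(-4) - 4) = ((7 + 12*100)/(2*(2 + 3*100)) - 32)*(-40 - 4) = ((7 + 1200)/(2*(2 + 300)) - 32)*(-44) = ((½)*1207/302 - 32)*(-44) = ((½)*(1/302)*1207 - 32)*(-44) = (1207/604 - 32)*(-44) = -18121/604*(-44) = 199331/151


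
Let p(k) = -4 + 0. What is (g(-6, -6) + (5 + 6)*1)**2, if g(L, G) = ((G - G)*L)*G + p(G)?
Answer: 49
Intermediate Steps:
p(k) = -4
g(L, G) = -4 (g(L, G) = ((G - G)*L)*G - 4 = (0*L)*G - 4 = 0*G - 4 = 0 - 4 = -4)
(g(-6, -6) + (5 + 6)*1)**2 = (-4 + (5 + 6)*1)**2 = (-4 + 11*1)**2 = (-4 + 11)**2 = 7**2 = 49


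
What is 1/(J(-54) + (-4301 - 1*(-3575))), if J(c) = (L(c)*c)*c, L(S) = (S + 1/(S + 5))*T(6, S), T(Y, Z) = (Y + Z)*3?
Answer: 49/1111450314 ≈ 4.4087e-8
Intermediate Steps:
T(Y, Z) = 3*Y + 3*Z
L(S) = (18 + 3*S)*(S + 1/(5 + S)) (L(S) = (S + 1/(S + 5))*(3*6 + 3*S) = (S + 1/(5 + S))*(18 + 3*S) = (18 + 3*S)*(S + 1/(5 + S)))
J(c) = 3*c²*(6 + c)*(1 + c² + 5*c)/(5 + c) (J(c) = ((3*(6 + c)*(1 + c² + 5*c)/(5 + c))*c)*c = (3*c*(6 + c)*(1 + c² + 5*c)/(5 + c))*c = 3*c²*(6 + c)*(1 + c² + 5*c)/(5 + c))
1/(J(-54) + (-4301 - 1*(-3575))) = 1/(3*(-54)²*(6 - 54)*(1 + (-54)² + 5*(-54))/(5 - 54) + (-4301 - 1*(-3575))) = 1/(3*2916*(-48)*(1 + 2916 - 270)/(-49) + (-4301 + 3575)) = 1/(3*2916*(-1/49)*(-48)*2647 - 726) = 1/(1111485888/49 - 726) = 1/(1111450314/49) = 49/1111450314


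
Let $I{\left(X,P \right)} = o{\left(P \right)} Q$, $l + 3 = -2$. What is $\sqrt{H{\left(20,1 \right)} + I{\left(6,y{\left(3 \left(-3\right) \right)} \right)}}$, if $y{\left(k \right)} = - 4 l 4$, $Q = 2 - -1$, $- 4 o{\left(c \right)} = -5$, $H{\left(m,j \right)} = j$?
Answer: $\frac{\sqrt{19}}{2} \approx 2.1795$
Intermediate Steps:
$l = -5$ ($l = -3 - 2 = -5$)
$o{\left(c \right)} = \frac{5}{4}$ ($o{\left(c \right)} = \left(- \frac{1}{4}\right) \left(-5\right) = \frac{5}{4}$)
$Q = 3$ ($Q = 2 + 1 = 3$)
$y{\left(k \right)} = 80$ ($y{\left(k \right)} = \left(-4\right) \left(-5\right) 4 = 20 \cdot 4 = 80$)
$I{\left(X,P \right)} = \frac{15}{4}$ ($I{\left(X,P \right)} = \frac{5}{4} \cdot 3 = \frac{15}{4}$)
$\sqrt{H{\left(20,1 \right)} + I{\left(6,y{\left(3 \left(-3\right) \right)} \right)}} = \sqrt{1 + \frac{15}{4}} = \sqrt{\frac{19}{4}} = \frac{\sqrt{19}}{2}$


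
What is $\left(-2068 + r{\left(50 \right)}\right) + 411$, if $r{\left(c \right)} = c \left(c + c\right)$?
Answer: $3343$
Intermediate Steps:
$r{\left(c \right)} = 2 c^{2}$ ($r{\left(c \right)} = c 2 c = 2 c^{2}$)
$\left(-2068 + r{\left(50 \right)}\right) + 411 = \left(-2068 + 2 \cdot 50^{2}\right) + 411 = \left(-2068 + 2 \cdot 2500\right) + 411 = \left(-2068 + 5000\right) + 411 = 2932 + 411 = 3343$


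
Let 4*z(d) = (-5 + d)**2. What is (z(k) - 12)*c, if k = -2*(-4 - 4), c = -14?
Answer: -511/2 ≈ -255.50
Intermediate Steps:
k = 16 (k = -2*(-8) = 16)
z(d) = (-5 + d)**2/4
(z(k) - 12)*c = ((-5 + 16)**2/4 - 12)*(-14) = ((1/4)*11**2 - 12)*(-14) = ((1/4)*121 - 12)*(-14) = (121/4 - 12)*(-14) = (73/4)*(-14) = -511/2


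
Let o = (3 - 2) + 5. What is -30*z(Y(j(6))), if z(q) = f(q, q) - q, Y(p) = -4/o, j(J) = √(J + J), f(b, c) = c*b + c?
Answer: -40/3 ≈ -13.333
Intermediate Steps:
o = 6 (o = 1 + 5 = 6)
f(b, c) = c + b*c (f(b, c) = b*c + c = c + b*c)
j(J) = √2*√J (j(J) = √(2*J) = √2*√J)
Y(p) = -⅔ (Y(p) = -4/6 = -4*⅙ = -⅔)
z(q) = -q + q*(1 + q) (z(q) = q*(1 + q) - q = -q + q*(1 + q))
-30*z(Y(j(6))) = -30*(-⅔)² = -30*4/9 = -40/3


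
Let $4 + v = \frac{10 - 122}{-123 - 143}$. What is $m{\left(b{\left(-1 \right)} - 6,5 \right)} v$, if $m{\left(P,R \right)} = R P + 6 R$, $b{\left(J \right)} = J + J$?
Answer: $\frac{680}{19} \approx 35.789$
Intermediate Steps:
$b{\left(J \right)} = 2 J$
$m{\left(P,R \right)} = 6 R + P R$ ($m{\left(P,R \right)} = P R + 6 R = 6 R + P R$)
$v = - \frac{68}{19}$ ($v = -4 + \frac{10 - 122}{-123 - 143} = -4 - \frac{112}{-266} = -4 - - \frac{8}{19} = -4 + \frac{8}{19} = - \frac{68}{19} \approx -3.5789$)
$m{\left(b{\left(-1 \right)} - 6,5 \right)} v = 5 \left(6 + \left(2 \left(-1\right) - 6\right)\right) \left(- \frac{68}{19}\right) = 5 \left(6 - 8\right) \left(- \frac{68}{19}\right) = 5 \left(-2\right) \left(- \frac{68}{19}\right) = \left(-10\right) \left(- \frac{68}{19}\right) = \frac{680}{19}$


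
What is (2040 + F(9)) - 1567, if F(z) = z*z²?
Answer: 1202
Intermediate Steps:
F(z) = z³
(2040 + F(9)) - 1567 = (2040 + 9³) - 1567 = (2040 + 729) - 1567 = 2769 - 1567 = 1202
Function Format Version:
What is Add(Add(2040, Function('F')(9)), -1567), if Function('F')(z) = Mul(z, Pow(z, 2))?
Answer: 1202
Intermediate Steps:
Function('F')(z) = Pow(z, 3)
Add(Add(2040, Function('F')(9)), -1567) = Add(Add(2040, Pow(9, 3)), -1567) = Add(Add(2040, 729), -1567) = Add(2769, -1567) = 1202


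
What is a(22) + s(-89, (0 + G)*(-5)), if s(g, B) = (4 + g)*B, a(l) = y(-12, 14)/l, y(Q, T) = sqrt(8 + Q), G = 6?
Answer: 2550 + I/11 ≈ 2550.0 + 0.090909*I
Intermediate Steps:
a(l) = 2*I/l (a(l) = sqrt(8 - 12)/l = sqrt(-4)/l = (2*I)/l = 2*I/l)
s(g, B) = B*(4 + g)
a(22) + s(-89, (0 + G)*(-5)) = 2*I/22 + ((0 + 6)*(-5))*(4 - 89) = 2*I*(1/22) + (6*(-5))*(-85) = I/11 - 30*(-85) = I/11 + 2550 = 2550 + I/11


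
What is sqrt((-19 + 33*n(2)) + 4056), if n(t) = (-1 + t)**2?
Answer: sqrt(4070) ≈ 63.797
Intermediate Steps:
sqrt((-19 + 33*n(2)) + 4056) = sqrt((-19 + 33*(-1 + 2)**2) + 4056) = sqrt((-19 + 33*1**2) + 4056) = sqrt((-19 + 33*1) + 4056) = sqrt((-19 + 33) + 4056) = sqrt(14 + 4056) = sqrt(4070)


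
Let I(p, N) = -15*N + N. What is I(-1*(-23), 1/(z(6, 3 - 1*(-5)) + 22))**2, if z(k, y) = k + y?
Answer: 49/324 ≈ 0.15123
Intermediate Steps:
I(p, N) = -14*N
I(-1*(-23), 1/(z(6, 3 - 1*(-5)) + 22))**2 = (-14/((6 + (3 - 1*(-5))) + 22))**2 = (-14/((6 + (3 + 5)) + 22))**2 = (-14/((6 + 8) + 22))**2 = (-14/(14 + 22))**2 = (-14/36)**2 = (-14*1/36)**2 = (-7/18)**2 = 49/324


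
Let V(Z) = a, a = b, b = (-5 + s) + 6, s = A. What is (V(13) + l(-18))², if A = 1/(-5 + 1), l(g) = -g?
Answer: 5625/16 ≈ 351.56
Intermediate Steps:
A = -¼ (A = 1/(-4) = -¼ ≈ -0.25000)
s = -¼ ≈ -0.25000
b = ¾ (b = (-5 - ¼) + 6 = -21/4 + 6 = ¾ ≈ 0.75000)
a = ¾ ≈ 0.75000
V(Z) = ¾
(V(13) + l(-18))² = (¾ - 1*(-18))² = (¾ + 18)² = (75/4)² = 5625/16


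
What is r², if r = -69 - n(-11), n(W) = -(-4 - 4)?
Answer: 5929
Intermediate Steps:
n(W) = 8 (n(W) = -1*(-8) = 8)
r = -77 (r = -69 - 1*8 = -69 - 8 = -77)
r² = (-77)² = 5929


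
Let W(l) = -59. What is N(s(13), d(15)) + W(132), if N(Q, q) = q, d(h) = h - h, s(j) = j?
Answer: -59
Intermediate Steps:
d(h) = 0
N(s(13), d(15)) + W(132) = 0 - 59 = -59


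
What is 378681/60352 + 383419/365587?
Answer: 161580954235/22063906624 ≈ 7.3233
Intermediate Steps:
378681/60352 + 383419/365587 = 161580954235/22063906624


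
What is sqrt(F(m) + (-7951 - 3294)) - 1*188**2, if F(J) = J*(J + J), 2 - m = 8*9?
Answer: -35344 + 17*I*sqrt(5) ≈ -35344.0 + 38.013*I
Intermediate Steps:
m = -70 (m = 2 - 8*9 = 2 - 1*72 = 2 - 72 = -70)
F(J) = 2*J**2 (F(J) = J*(2*J) = 2*J**2)
sqrt(F(m) + (-7951 - 3294)) - 1*188**2 = sqrt(2*(-70)**2 + (-7951 - 3294)) - 1*188**2 = sqrt(2*4900 - 11245) - 1*35344 = sqrt(9800 - 11245) - 35344 = sqrt(-1445) - 35344 = 17*I*sqrt(5) - 35344 = -35344 + 17*I*sqrt(5)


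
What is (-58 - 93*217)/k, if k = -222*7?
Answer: 547/42 ≈ 13.024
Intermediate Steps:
k = -1554
(-58 - 93*217)/k = (-58 - 93*217)/(-1554) = (-58 - 20181)*(-1/1554) = -20239*(-1/1554) = 547/42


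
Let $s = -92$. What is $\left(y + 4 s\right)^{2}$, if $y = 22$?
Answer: $119716$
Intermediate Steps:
$\left(y + 4 s\right)^{2} = \left(22 + 4 \left(-92\right)\right)^{2} = \left(22 - 368\right)^{2} = \left(-346\right)^{2} = 119716$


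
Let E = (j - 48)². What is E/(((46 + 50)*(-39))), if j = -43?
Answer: -637/288 ≈ -2.2118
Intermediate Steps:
E = 8281 (E = (-43 - 48)² = (-91)² = 8281)
E/(((46 + 50)*(-39))) = 8281/(((46 + 50)*(-39))) = 8281/((96*(-39))) = 8281/(-3744) = 8281*(-1/3744) = -637/288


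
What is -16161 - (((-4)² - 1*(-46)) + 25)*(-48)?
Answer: -11985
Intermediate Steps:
-16161 - (((-4)² - 1*(-46)) + 25)*(-48) = -16161 - ((16 + 46) + 25)*(-48) = -16161 - (62 + 25)*(-48) = -16161 - 87*(-48) = -16161 - 1*(-4176) = -16161 + 4176 = -11985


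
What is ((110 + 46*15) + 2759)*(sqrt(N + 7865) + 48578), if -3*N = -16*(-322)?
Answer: 172889102 + 3559*sqrt(55329)/3 ≈ 1.7317e+8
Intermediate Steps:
N = -5152/3 (N = -(-16)*(-322)/3 = -1/3*5152 = -5152/3 ≈ -1717.3)
((110 + 46*15) + 2759)*(sqrt(N + 7865) + 48578) = ((110 + 46*15) + 2759)*(sqrt(-5152/3 + 7865) + 48578) = ((110 + 690) + 2759)*(sqrt(18443/3) + 48578) = (800 + 2759)*(sqrt(55329)/3 + 48578) = 3559*(48578 + sqrt(55329)/3) = 172889102 + 3559*sqrt(55329)/3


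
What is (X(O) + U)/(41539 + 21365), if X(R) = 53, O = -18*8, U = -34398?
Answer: -34345/62904 ≈ -0.54599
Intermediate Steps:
O = -144
(X(O) + U)/(41539 + 21365) = (53 - 34398)/(41539 + 21365) = -34345/62904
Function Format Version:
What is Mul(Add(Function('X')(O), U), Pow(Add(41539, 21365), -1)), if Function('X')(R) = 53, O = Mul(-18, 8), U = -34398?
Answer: Rational(-34345, 62904) ≈ -0.54599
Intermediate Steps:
O = -144
Mul(Add(Function('X')(O), U), Pow(Add(41539, 21365), -1)) = Mul(Add(53, -34398), Pow(Add(41539, 21365), -1)) = Mul(-34345, Pow(62904, -1)) = Mul(-34345, Rational(1, 62904)) = Rational(-34345, 62904)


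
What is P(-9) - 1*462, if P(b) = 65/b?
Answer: -4223/9 ≈ -469.22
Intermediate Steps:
P(-9) - 1*462 = 65/(-9) - 1*462 = 65*(-⅑) - 462 = -65/9 - 462 = -4223/9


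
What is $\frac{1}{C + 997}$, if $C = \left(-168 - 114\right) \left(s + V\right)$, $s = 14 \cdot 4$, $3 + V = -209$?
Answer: $\frac{1}{44989} \approx 2.2228 \cdot 10^{-5}$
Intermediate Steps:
$V = -212$ ($V = -3 - 209 = -212$)
$s = 56$
$C = 43992$ ($C = \left(-168 - 114\right) \left(56 - 212\right) = \left(-282\right) \left(-156\right) = 43992$)
$\frac{1}{C + 997} = \frac{1}{43992 + 997} = \frac{1}{44989}$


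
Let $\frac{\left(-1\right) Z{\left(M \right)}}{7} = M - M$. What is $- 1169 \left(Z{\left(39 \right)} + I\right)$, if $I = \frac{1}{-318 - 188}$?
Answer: $\frac{1169}{506} \approx 2.3103$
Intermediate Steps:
$Z{\left(M \right)} = 0$ ($Z{\left(M \right)} = - 7 \left(M - M\right) = \left(-7\right) 0 = 0$)
$I = - \frac{1}{506}$ ($I = \frac{1}{-506} = - \frac{1}{506} \approx -0.0019763$)
$- 1169 \left(Z{\left(39 \right)} + I\right) = - 1169 \left(0 - \frac{1}{506}\right) = \left(-1169\right) \left(- \frac{1}{506}\right) = \frac{1169}{506}$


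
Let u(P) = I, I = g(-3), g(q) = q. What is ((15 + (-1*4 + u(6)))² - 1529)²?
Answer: 2146225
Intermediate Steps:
I = -3
u(P) = -3
((15 + (-1*4 + u(6)))² - 1529)² = ((15 + (-1*4 - 3))² - 1529)² = ((15 + (-4 - 3))² - 1529)² = ((15 - 7)² - 1529)² = (8² - 1529)² = (64 - 1529)² = (-1465)² = 2146225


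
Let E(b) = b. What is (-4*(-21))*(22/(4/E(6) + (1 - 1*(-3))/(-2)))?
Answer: -1386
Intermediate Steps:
(-4*(-21))*(22/(4/E(6) + (1 - 1*(-3))/(-2))) = (-4*(-21))*(22/(4/6 + (1 - 1*(-3))/(-2))) = 84*(22/(4*(⅙) + (1 + 3)*(-½))) = 84*(22/(⅔ + 4*(-½))) = 84*(22/(⅔ - 2)) = 84*(22/(-4/3)) = 84*(22*(-¾)) = 84*(-33/2) = -1386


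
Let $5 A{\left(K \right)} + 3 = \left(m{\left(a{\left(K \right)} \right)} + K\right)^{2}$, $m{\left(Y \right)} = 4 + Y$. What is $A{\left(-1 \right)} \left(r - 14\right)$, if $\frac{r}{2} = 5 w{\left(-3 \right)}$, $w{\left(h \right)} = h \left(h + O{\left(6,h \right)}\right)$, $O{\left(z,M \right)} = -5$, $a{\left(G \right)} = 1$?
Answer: $\frac{2938}{5} \approx 587.6$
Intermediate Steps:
$w{\left(h \right)} = h \left(-5 + h\right)$ ($w{\left(h \right)} = h \left(h - 5\right) = h \left(-5 + h\right)$)
$A{\left(K \right)} = - \frac{3}{5} + \frac{\left(5 + K\right)^{2}}{5}$ ($A{\left(K \right)} = - \frac{3}{5} + \frac{\left(\left(4 + 1\right) + K\right)^{2}}{5} = - \frac{3}{5} + \frac{\left(5 + K\right)^{2}}{5}$)
$r = 240$ ($r = 2 \cdot 5 \left(- 3 \left(-5 - 3\right)\right) = 2 \cdot 5 \left(\left(-3\right) \left(-8\right)\right) = 2 \cdot 5 \cdot 24 = 2 \cdot 120 = 240$)
$A{\left(-1 \right)} \left(r - 14\right) = \left(- \frac{3}{5} + \frac{\left(5 - 1\right)^{2}}{5}\right) \left(240 - 14\right) = \left(- \frac{3}{5} + \frac{4^{2}}{5}\right) 226 = \left(- \frac{3}{5} + \frac{1}{5} \cdot 16\right) 226 = \left(- \frac{3}{5} + \frac{16}{5}\right) 226 = \frac{13}{5} \cdot 226 = \frac{2938}{5}$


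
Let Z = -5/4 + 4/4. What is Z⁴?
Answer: 1/256 ≈ 0.0039063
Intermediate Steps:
Z = -¼ (Z = -5*¼ + 4*(¼) = -5/4 + 1 = -¼ ≈ -0.25000)
Z⁴ = (-¼)⁴ = 1/256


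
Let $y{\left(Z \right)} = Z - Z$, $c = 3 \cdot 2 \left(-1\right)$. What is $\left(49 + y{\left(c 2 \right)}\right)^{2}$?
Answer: $2401$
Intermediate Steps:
$c = -6$ ($c = 6 \left(-1\right) = -6$)
$y{\left(Z \right)} = 0$
$\left(49 + y{\left(c 2 \right)}\right)^{2} = \left(49 + 0\right)^{2} = 49^{2} = 2401$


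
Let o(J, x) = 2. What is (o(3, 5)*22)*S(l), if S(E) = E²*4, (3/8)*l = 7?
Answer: 551936/9 ≈ 61326.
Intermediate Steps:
l = 56/3 (l = (8/3)*7 = 56/3 ≈ 18.667)
S(E) = 4*E²
(o(3, 5)*22)*S(l) = (2*22)*(4*(56/3)²) = 44*(4*(3136/9)) = 44*(12544/9) = 551936/9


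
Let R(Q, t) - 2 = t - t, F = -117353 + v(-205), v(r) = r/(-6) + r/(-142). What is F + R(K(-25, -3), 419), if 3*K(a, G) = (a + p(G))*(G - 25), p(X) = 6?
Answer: -24988178/213 ≈ -1.1732e+5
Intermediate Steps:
v(r) = -37*r/213 (v(r) = r*(-⅙) + r*(-1/142) = -r/6 - r/142 = -37*r/213)
K(a, G) = (-25 + G)*(6 + a)/3 (K(a, G) = ((a + 6)*(G - 25))/3 = ((6 + a)*(-25 + G))/3 = ((-25 + G)*(6 + a))/3 = (-25 + G)*(6 + a)/3)
F = -24988604/213 (F = -117353 - 37/213*(-205) = -117353 + 7585/213 = -24988604/213 ≈ -1.1732e+5)
R(Q, t) = 2 (R(Q, t) = 2 + (t - t) = 2 + 0 = 2)
F + R(K(-25, -3), 419) = -24988604/213 + 2 = -24988178/213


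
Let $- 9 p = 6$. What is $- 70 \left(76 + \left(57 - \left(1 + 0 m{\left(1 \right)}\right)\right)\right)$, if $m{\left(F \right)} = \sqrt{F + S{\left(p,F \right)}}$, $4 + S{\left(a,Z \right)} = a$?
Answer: $-9240$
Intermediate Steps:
$p = - \frac{2}{3}$ ($p = \left(- \frac{1}{9}\right) 6 = - \frac{2}{3} \approx -0.66667$)
$S{\left(a,Z \right)} = -4 + a$
$m{\left(F \right)} = \sqrt{- \frac{14}{3} + F}$ ($m{\left(F \right)} = \sqrt{F - \frac{14}{3}} = \sqrt{- \frac{14}{3} + F}$)
$- 70 \left(76 + \left(57 - \left(1 + 0 m{\left(1 \right)}\right)\right)\right) = - 70 \left(76 + \left(57 - \left(1 + 0 \frac{\sqrt{-42 + 9 \cdot 1}}{3}\right)\right)\right) = - 70 \left(76 + \left(57 - \left(1 + 0 \frac{\sqrt{-42 + 9}}{3}\right)\right)\right) = - 70 \left(76 + \left(57 - \left(1 + 0 \frac{\sqrt{-33}}{3}\right)\right)\right) = - 70 \left(76 + \left(57 - \left(1 + 0 \frac{i \sqrt{33}}{3}\right)\right)\right) = - 70 \left(76 + \left(57 + \left(-1 + 0\right)\right)\right) = - 70 \left(76 + \left(57 - 1\right)\right) = - 70 \left(76 + 56\right) = \left(-70\right) 132 = -9240$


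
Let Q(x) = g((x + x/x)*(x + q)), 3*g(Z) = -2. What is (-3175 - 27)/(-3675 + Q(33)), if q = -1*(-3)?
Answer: 9606/11027 ≈ 0.87113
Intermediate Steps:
q = 3
g(Z) = -⅔ (g(Z) = (⅓)*(-2) = -⅔)
Q(x) = -⅔
(-3175 - 27)/(-3675 + Q(33)) = (-3175 - 27)/(-3675 - ⅔) = -3202/(-11027/3) = -3202*(-3/11027) = 9606/11027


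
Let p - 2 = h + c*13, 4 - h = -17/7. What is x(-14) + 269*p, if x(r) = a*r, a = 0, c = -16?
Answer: -375793/7 ≈ -53685.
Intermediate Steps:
h = 45/7 (h = 4 - (-17)/7 = 4 - 1*(-17/7) = 4 + 17/7 = 45/7 ≈ 6.4286)
p = -1397/7 (p = 2 + (45/7 - 16*13) = 2 + (45/7 - 208) = 2 - 1411/7 = -1397/7 ≈ -199.57)
x(r) = 0 (x(r) = 0*r = 0)
x(-14) + 269*p = 0 + 269*(-1397/7) = 0 - 375793/7 = -375793/7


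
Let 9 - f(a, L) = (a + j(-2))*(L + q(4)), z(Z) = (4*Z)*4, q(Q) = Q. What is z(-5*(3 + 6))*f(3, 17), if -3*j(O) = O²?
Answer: 18720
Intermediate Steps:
z(Z) = 16*Z
j(O) = -O²/3
f(a, L) = 9 - (4 + L)*(-4/3 + a) (f(a, L) = 9 - (a - ⅓*(-2)²)*(L + 4) = 9 - (a - ⅓*4)*(4 + L) = 9 - (a - 4/3)*(4 + L) = 9 - (-4/3 + a)*(4 + L) = 9 - (4 + L)*(-4/3 + a))
z(-5*(3 + 6))*f(3, 17) = (16*(-5*(3 + 6)))*(43/3 - 4*3 + (4/3)*17 - 1*17*3) = (16*(-5*9))*(43/3 - 12 + 68/3 - 51) = (16*(-45))*(-26) = -720*(-26) = 18720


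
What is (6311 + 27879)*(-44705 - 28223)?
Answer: -2493408320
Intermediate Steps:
(6311 + 27879)*(-44705 - 28223) = 34190*(-72928) = -2493408320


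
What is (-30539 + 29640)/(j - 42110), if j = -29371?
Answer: 899/71481 ≈ 0.012577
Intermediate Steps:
(-30539 + 29640)/(j - 42110) = (-30539 + 29640)/(-29371 - 42110) = -899/(-71481) = -899*(-1/71481) = 899/71481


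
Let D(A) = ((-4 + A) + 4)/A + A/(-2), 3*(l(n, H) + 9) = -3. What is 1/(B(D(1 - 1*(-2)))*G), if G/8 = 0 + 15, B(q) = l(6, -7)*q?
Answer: 1/600 ≈ 0.0016667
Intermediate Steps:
l(n, H) = -10 (l(n, H) = -9 + (1/3)*(-3) = -9 - 1 = -10)
D(A) = 1 - A/2 (D(A) = A/A + A*(-1/2) = 1 - A/2)
B(q) = -10*q
G = 120 (G = 8*(0 + 15) = 8*15 = 120)
1/(B(D(1 - 1*(-2)))*G) = 1/(-10*(1 - (1 - 1*(-2))/2)*120) = 1/(-10*(1 - (1 + 2)/2)*120) = 1/(-10*(1 - 1/2*3)*120) = 1/(-10*(1 - 3/2)*120) = 1/(-10*(-1/2)*120) = 1/(5*120) = 1/600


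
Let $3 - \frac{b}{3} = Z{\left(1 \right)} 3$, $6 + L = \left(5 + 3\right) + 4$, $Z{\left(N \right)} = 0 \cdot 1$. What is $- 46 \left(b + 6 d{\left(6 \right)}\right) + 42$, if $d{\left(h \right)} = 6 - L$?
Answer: $-372$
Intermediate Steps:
$Z{\left(N \right)} = 0$
$L = 6$ ($L = -6 + \left(\left(5 + 3\right) + 4\right) = -6 + \left(8 + 4\right) = -6 + 12 = 6$)
$b = 9$ ($b = 9 - 3 \cdot 0 \cdot 3 = 9 - 0 = 9 + 0 = 9$)
$d{\left(h \right)} = 0$ ($d{\left(h \right)} = 6 - 6 = 0$)
$- 46 \left(b + 6 d{\left(6 \right)}\right) + 42 = - 46 \left(9 + 6 \cdot 0\right) + 42 = - 46 \left(9 + 0\right) + 42 = \left(-46\right) 9 + 42 = -414 + 42 = -372$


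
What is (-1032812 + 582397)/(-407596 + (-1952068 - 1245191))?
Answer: 90083/720971 ≈ 0.12495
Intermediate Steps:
(-1032812 + 582397)/(-407596 + (-1952068 - 1245191)) = -450415/(-407596 - 3197259) = -450415/(-3604855) = -450415*(-1/3604855) = 90083/720971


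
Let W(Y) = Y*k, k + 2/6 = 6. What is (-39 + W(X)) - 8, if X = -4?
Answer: -209/3 ≈ -69.667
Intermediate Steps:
k = 17/3 (k = -⅓ + 6 = 17/3 ≈ 5.6667)
W(Y) = 17*Y/3 (W(Y) = Y*(17/3) = 17*Y/3)
(-39 + W(X)) - 8 = (-39 + (17/3)*(-4)) - 8 = (-39 - 68/3) - 8 = -185/3 - 8 = -209/3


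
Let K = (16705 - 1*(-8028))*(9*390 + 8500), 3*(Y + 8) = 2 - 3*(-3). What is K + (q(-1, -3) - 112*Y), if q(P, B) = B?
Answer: 891131437/3 ≈ 2.9704e+8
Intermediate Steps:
Y = -13/3 (Y = -8 + (2 - 3*(-3))/3 = -8 + (2 + 9)/3 = -8 + (⅓)*11 = -8 + 11/3 = -13/3 ≈ -4.3333)
K = 297043330 (K = (16705 + 8028)*(3510 + 8500) = 24733*12010 = 297043330)
K + (q(-1, -3) - 112*Y) = 297043330 + (-3 - 112*(-13/3)) = 297043330 + (-3 + 1456/3) = 297043330 + 1447/3 = 891131437/3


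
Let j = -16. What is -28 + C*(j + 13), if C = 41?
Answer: -151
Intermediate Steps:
-28 + C*(j + 13) = -28 + 41*(-16 + 13) = -28 + 41*(-3) = -28 - 123 = -151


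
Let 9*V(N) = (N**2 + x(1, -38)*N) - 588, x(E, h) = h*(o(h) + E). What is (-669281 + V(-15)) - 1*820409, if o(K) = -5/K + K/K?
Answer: -4468786/3 ≈ -1.4896e+6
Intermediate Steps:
o(K) = 1 - 5/K (o(K) = -5/K + 1 = 1 - 5/K)
x(E, h) = h*(E + (-5 + h)/h) (x(E, h) = h*((-5 + h)/h + E) = h*(E + (-5 + h)/h))
V(N) = -196/3 - 9*N + N**2/9 (V(N) = ((N**2 + (-5 - 38 + 1*(-38))*N) - 588)/9 = ((N**2 + (-5 - 38 - 38)*N) - 588)/9 = ((N**2 - 81*N) - 588)/9 = (-588 + N**2 - 81*N)/9 = -196/3 - 9*N + N**2/9)
(-669281 + V(-15)) - 1*820409 = (-669281 + (-196/3 - 9*(-15) + (1/9)*(-15)**2)) - 1*820409 = (-669281 + (-196/3 + 135 + (1/9)*225)) - 820409 = (-669281 + (-196/3 + 135 + 25)) - 820409 = (-669281 + 284/3) - 820409 = -2007559/3 - 820409 = -4468786/3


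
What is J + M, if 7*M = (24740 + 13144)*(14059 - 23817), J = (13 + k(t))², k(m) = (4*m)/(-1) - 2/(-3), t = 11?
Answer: -475284383/9 ≈ -5.2809e+7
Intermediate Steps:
k(m) = ⅔ - 4*m (k(m) = (4*m)*(-1) - 2*(-⅓) = -4*m + ⅔ = ⅔ - 4*m)
J = 8281/9 (J = (13 + (⅔ - 4*11))² = (13 + (⅔ - 44))² = (13 - 130/3)² = (-91/3)² = 8281/9 ≈ 920.11)
M = -52810296 (M = ((24740 + 13144)*(14059 - 23817))/7 = (37884*(-9758))/7 = (⅐)*(-369672072) = -52810296)
J + M = 8281/9 - 52810296 = -475284383/9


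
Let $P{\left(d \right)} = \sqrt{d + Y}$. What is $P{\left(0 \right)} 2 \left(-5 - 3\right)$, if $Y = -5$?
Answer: $- 16 i \sqrt{5} \approx - 35.777 i$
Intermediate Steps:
$P{\left(d \right)} = \sqrt{-5 + d}$ ($P{\left(d \right)} = \sqrt{d - 5} = \sqrt{-5 + d}$)
$P{\left(0 \right)} 2 \left(-5 - 3\right) = \sqrt{-5 + 0} \cdot 2 \left(-5 - 3\right) = \sqrt{-5} \cdot 2 \left(-5 - 3\right) = i \sqrt{5} \cdot 2 \left(-8\right) = 2 i \sqrt{5} \left(-8\right) = - 16 i \sqrt{5}$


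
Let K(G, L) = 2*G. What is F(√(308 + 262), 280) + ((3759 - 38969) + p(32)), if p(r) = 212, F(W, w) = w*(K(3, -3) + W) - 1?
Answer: -33319 + 280*√570 ≈ -26634.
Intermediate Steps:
F(W, w) = -1 + w*(6 + W) (F(W, w) = w*(2*3 + W) - 1 = w*(6 + W) - 1 = -1 + w*(6 + W))
F(√(308 + 262), 280) + ((3759 - 38969) + p(32)) = (-1 + 6*280 + √(308 + 262)*280) + ((3759 - 38969) + 212) = (-1 + 1680 + √570*280) + (-35210 + 212) = (-1 + 1680 + 280*√570) - 34998 = (1679 + 280*√570) - 34998 = -33319 + 280*√570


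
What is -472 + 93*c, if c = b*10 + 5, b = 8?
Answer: 7433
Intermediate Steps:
c = 85 (c = 8*10 + 5 = 80 + 5 = 85)
-472 + 93*c = -472 + 93*85 = -472 + 7905 = 7433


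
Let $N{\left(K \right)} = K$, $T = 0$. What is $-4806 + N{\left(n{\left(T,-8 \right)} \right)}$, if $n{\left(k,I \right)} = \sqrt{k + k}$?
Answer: $-4806$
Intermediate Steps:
$n{\left(k,I \right)} = \sqrt{2} \sqrt{k}$ ($n{\left(k,I \right)} = \sqrt{2 k} = \sqrt{2} \sqrt{k}$)
$-4806 + N{\left(n{\left(T,-8 \right)} \right)} = -4806 + \sqrt{2} \sqrt{0} = -4806 + \sqrt{2} \cdot 0 = -4806 + 0 = -4806$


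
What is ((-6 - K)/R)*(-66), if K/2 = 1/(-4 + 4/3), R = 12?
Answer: 231/8 ≈ 28.875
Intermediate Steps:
K = -3/4 (K = 2/(-4 + 4/3) = 2/(-8/3) = 2*(-3/8) = -3/4 ≈ -0.75000)
((-6 - K)/R)*(-66) = ((-6 - 1*(-3/4))/12)*(-66) = ((-6 + 3/4)*(1/12))*(-66) = -21/4*1/12*(-66) = -7/16*(-66) = 231/8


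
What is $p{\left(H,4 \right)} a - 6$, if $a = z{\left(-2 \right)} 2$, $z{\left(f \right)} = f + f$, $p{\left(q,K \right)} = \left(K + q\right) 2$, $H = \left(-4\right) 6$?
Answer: $314$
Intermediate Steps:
$H = -24$
$p{\left(q,K \right)} = 2 K + 2 q$
$z{\left(f \right)} = 2 f$
$a = -8$ ($a = 2 \left(-2\right) 2 = \left(-4\right) 2 = -8$)
$p{\left(H,4 \right)} a - 6 = \left(2 \cdot 4 + 2 \left(-24\right)\right) \left(-8\right) - 6 = \left(8 - 48\right) \left(-8\right) - 6 = \left(-40\right) \left(-8\right) - 6 = 320 - 6 = 314$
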